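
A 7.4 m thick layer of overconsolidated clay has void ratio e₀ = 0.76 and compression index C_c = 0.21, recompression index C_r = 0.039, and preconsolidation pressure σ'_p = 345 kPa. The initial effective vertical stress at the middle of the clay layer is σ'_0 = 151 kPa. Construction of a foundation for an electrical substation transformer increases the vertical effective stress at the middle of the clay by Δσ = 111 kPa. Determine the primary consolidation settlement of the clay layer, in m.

Final effective stress: σ'_f = 151 + 111 = 262 kPa.
σ'_f = 262 ≤ σ'_p = 345 kPa, so the clay remains overconsolidated and only the recompression index applies:
S_c = C_r·H/(1+e₀)·log₁₀(σ'_f/σ'_0) = 0.039×7.4/1.76×log₁₀(262/151)
    = 0.16398 × 0.23932 = 0.03924 m

S_c ≈ 0.0392 m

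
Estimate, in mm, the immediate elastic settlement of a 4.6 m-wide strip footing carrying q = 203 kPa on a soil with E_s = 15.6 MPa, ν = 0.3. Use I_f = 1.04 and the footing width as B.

S_e ≈ 56.7 mm

Immediate (elastic) settlement: S_e = q·B·(1−ν²)/E_s · I_f.
E_s = 15.6 MPa = 15600 kPa.
S_e = 203 × 4.6 × (1 − 0.3²) / 15600 × 1.04
    = 203 × 4.6 × 0.91 / 15600 × 1.04
    = 0.05665 m = 56.65 mm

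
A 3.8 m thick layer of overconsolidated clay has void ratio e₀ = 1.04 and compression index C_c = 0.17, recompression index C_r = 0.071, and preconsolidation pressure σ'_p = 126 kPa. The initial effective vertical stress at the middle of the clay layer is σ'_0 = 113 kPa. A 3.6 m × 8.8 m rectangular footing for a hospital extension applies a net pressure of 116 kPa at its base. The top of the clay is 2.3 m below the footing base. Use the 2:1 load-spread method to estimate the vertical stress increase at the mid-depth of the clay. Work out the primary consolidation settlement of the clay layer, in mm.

Mid-depth of clay below the footing base: z = 2.3 + 3.8/2 = 4.2 m.
Stress increase at mid-clay by the 2:1 spreading method:
Δσ = qBL/((B+z)(L+z)) = 116×3.6×8.8/((3.6+4.2)(8.8+4.2)) = 36.241 kPa
Final effective stress: σ'_f = 113 + 36.241 = 149.24 kPa.
σ'_f = 149.24 > σ'_p = 126 kPa, so the stress path crosses the preconsolidation pressure — recompression up to σ'_p, then virgin compression beyond:
S_c = H/(1+e₀)·[C_r·log₁₀(σ'_p/σ'_0) + C_c·log₁₀(σ'_f/σ'_p)]
    = 3.8/2.04 × [0.071×log₁₀(126/113) + 0.17×log₁₀(149.24/126)]
    = 1.8627 × [0.0033577 + 0.012497] = 0.02953 m

S_c ≈ 29.5 mm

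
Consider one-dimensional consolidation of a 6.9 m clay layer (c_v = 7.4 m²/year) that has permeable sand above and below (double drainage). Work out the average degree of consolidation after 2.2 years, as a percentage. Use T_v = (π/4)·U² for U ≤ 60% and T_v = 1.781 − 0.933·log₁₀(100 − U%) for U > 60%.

U ≈ 97.2 %

Drainage path length: H_d = H/2 = 3.45 m (double drainage).
T_v = c_v·t/H_d² = 7.4×2.2/3.45² = 1.3678.
T_v = 1.3678 corresponds to the U > 60% branch:
U = 1 − 10^((1.781 − T_v)/0.933)/100 = 0.9723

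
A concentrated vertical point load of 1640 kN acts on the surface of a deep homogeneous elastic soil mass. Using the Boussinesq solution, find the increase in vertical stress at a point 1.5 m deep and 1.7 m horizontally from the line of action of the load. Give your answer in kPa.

Δσ_z ≈ 44.1 kPa

Boussinesq vertical stress below a point load on an elastic half-space:
Δσ_z = 3P/(2πz²) · [1 + (r/z)²]^(−5/2)
r/z = 1.7/1.5 = 1.1333; [1+(r/z)²]^(−5/2) = 0.12678.
Δσ_z = 3×1640/(2π×1.5²) × 0.12678 = 348.02 × 0.12678 = 44.12 kPa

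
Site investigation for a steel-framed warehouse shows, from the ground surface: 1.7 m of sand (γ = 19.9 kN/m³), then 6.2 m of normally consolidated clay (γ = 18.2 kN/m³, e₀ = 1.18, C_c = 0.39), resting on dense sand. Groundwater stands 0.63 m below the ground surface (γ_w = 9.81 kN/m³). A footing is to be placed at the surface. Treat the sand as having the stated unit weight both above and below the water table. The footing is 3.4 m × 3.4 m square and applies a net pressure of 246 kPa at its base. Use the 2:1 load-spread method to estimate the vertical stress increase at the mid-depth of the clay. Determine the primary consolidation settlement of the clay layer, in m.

S_c ≈ 0.298 m

Mid-depth of clay below the ground surface: z = 1.7 + 6.2/2 = 4.8 m.
Total vertical stress at mid-clay: σ_v = 19.9×1.7 + 18.2×3.1 = 90.25 kPa.
Pore pressure: u = 9.81×(4.8 − 0.63) = 40.908 kPa.
Initial effective stress: σ'_0 = σ_v − u = 90.25 − 40.908 = 49.342 kPa.
Stress increase at mid-clay by the 2:1 spreading method:
Δσ = qBL/((B+z)(L+z)) = 246×3.4×3.4/((3.4+4.8)(3.4+4.8)) = 42.293 kPa
Final effective stress: σ'_f = σ'_0 + Δσ = 49.342 + 42.293 = 91.635 kPa.
Normally consolidated clay, so the full stress increment lies on the virgin compression line:
S_c = C_c·H/(1+e₀)·log₁₀(σ'_f/σ'_0) = 0.39×6.2/(1+1.18)×log₁₀(91.635/49.342)
    = 1.1092 × 0.26884 = 0.2982 m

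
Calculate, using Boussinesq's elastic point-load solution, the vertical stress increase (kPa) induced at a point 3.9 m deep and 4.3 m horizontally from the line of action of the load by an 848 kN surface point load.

Δσ_z ≈ 3.64 kPa

Boussinesq vertical stress below a point load on an elastic half-space:
Δσ_z = 3P/(2πz²) · [1 + (r/z)²]^(−5/2)
r/z = 4.3/3.9 = 1.1026; [1+(r/z)²]^(−5/2) = 0.13685.
Δσ_z = 3×848/(2π×3.9²) × 0.13685 = 26.62 × 0.13685 = 3.643 kPa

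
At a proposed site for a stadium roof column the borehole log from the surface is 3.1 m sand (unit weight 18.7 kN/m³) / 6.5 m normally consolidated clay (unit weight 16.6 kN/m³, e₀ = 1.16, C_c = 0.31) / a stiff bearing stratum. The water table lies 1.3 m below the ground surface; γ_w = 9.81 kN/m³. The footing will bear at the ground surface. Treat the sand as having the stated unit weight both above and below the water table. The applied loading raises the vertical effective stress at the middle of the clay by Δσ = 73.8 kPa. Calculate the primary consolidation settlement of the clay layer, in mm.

Mid-depth of clay below the ground surface: z = 3.1 + 6.5/2 = 6.35 m.
Total vertical stress at mid-clay: σ_v = 18.7×3.1 + 16.6×3.25 = 111.92 kPa.
Pore pressure: u = 9.81×(6.35 − 1.3) = 49.541 kPa.
Initial effective stress: σ'_0 = σ_v − u = 111.92 − 49.541 = 62.379 kPa.
Final effective stress: σ'_f = σ'_0 + Δσ = 62.379 + 73.8 = 136.18 kPa.
Normally consolidated clay, so the full stress increment lies on the virgin compression line:
S_c = C_c·H/(1+e₀)·log₁₀(σ'_f/σ'_0) = 0.31×6.5/(1+1.16)×log₁₀(136.18/62.379)
    = 0.93287 × 0.33907 = 0.3163 m

S_c ≈ 316 mm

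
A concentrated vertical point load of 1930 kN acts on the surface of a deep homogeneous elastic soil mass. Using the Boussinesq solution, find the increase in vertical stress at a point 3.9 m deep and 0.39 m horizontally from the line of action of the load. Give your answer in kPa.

Δσ_z ≈ 59.1 kPa

Boussinesq vertical stress below a point load on an elastic half-space:
Δσ_z = 3P/(2πz²) · [1 + (r/z)²]^(−5/2)
r/z = 0.39/3.9 = 0.1; [1+(r/z)²]^(−5/2) = 0.97543.
Δσ_z = 3×1930/(2π×3.9²) × 0.97543 = 60.586 × 0.97543 = 59.1 kPa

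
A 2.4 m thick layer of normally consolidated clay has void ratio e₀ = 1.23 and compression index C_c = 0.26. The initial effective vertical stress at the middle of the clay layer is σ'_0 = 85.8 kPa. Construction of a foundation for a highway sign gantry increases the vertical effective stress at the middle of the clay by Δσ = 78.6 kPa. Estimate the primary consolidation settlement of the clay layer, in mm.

Final effective stress: σ'_f = σ'_0 + Δσ = 85.8 + 78.6 = 164.4 kPa.
Normally consolidated clay, so the full stress increment lies on the virgin compression line:
S_c = C_c·H/(1+e₀)·log₁₀(σ'_f/σ'_0) = 0.26×2.4/(1+1.23)×log₁₀(164.4/85.8)
    = 0.27982 × 0.28241 = 0.07902 m

S_c ≈ 79 mm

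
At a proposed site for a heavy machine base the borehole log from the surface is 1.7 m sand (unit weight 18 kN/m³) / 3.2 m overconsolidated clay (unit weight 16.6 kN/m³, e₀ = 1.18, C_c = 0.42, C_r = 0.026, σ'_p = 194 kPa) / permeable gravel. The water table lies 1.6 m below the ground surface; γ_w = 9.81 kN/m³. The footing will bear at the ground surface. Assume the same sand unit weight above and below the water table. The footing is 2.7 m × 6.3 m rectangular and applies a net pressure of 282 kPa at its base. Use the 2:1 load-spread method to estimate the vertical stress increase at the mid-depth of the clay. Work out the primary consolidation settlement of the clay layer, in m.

S_c ≈ 0.0185 m

Mid-depth of clay below the ground surface: z = 1.7 + 3.2/2 = 3.3 m.
Total vertical stress at mid-clay: σ_v = 18×1.7 + 16.6×1.6 = 57.16 kPa.
Pore pressure: u = 9.81×(3.3 − 1.6) = 16.677 kPa.
Initial effective stress: σ'_0 = σ_v − u = 57.16 − 16.677 = 40.483 kPa.
Stress increase at mid-clay by the 2:1 spreading method:
Δσ = qBL/((B+z)(L+z)) = 282×2.7×6.3/((2.7+3.3)(6.3+3.3)) = 83.278 kPa
Final effective stress: σ'_f = 40.483 + 83.278 = 123.76 kPa.
σ'_f = 123.76 ≤ σ'_p = 194 kPa, so the clay remains overconsolidated and only the recompression index applies:
S_c = C_r·H/(1+e₀)·log₁₀(σ'_f/σ'_0) = 0.026×3.2/2.18×log₁₀(123.76/40.483)
    = 0.038165 × 0.48531 = 0.01852 m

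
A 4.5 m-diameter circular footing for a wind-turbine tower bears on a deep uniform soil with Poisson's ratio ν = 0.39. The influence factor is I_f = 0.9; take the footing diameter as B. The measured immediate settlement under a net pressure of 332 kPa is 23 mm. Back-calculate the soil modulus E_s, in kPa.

E_s ≈ 49600 kPa

S_e = q·B·(1−ν²)/E_s · I_f  ⇒  E_s = q·B·(1−ν²)·I_f / S_e.
E_s = 332 × 4.5 × 0.8479 × 0.9 / 0.023 = 49570 kPa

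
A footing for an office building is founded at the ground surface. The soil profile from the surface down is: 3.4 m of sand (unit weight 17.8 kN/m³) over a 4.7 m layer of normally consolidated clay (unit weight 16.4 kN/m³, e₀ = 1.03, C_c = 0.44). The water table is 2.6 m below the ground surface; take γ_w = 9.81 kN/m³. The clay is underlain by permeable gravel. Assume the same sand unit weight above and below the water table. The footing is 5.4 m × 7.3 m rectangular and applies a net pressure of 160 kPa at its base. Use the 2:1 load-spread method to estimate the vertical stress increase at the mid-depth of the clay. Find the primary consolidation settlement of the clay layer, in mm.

Mid-depth of clay below the ground surface: z = 3.4 + 4.7/2 = 5.75 m.
Total vertical stress at mid-clay: σ_v = 17.8×3.4 + 16.4×2.35 = 99.06 kPa.
Pore pressure: u = 9.81×(5.75 − 2.6) = 30.902 kPa.
Initial effective stress: σ'_0 = σ_v − u = 99.06 − 30.902 = 68.158 kPa.
Stress increase at mid-clay by the 2:1 spreading method:
Δσ = qBL/((B+z)(L+z)) = 160×5.4×7.3/((5.4+5.75)(7.3+5.75)) = 43.346 kPa
Final effective stress: σ'_f = σ'_0 + Δσ = 68.158 + 43.346 = 111.5 kPa.
Normally consolidated clay, so the full stress increment lies on the virgin compression line:
S_c = C_c·H/(1+e₀)·log₁₀(σ'_f/σ'_0) = 0.44×4.7/(1+1.03)×log₁₀(111.5/68.158)
    = 1.0187 × 0.21376 = 0.2178 m

S_c ≈ 218 mm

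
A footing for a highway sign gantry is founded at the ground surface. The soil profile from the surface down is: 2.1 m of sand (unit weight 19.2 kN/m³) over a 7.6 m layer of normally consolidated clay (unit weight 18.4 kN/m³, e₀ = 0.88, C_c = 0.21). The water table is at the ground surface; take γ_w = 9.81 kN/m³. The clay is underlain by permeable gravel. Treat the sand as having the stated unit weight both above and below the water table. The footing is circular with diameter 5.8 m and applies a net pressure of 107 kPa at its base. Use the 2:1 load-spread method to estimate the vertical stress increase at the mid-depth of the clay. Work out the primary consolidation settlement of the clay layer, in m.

Mid-depth of clay below the ground surface: z = 2.1 + 7.6/2 = 5.9 m.
Total vertical stress at mid-clay: σ_v = 19.2×2.1 + 18.4×3.8 = 110.24 kPa.
Pore pressure: u = 9.81×(5.9 − 0) = 57.879 kPa.
Initial effective stress: σ'_0 = σ_v − u = 110.24 − 57.879 = 52.361 kPa.
Stress increase at mid-clay by the 2:1 spreading method:
Δσ ≈ qD²/(D+z)² = 107×5.8²/(5.8+5.9)² = 26.295 kPa
Final effective stress: σ'_f = σ'_0 + Δσ = 52.361 + 26.295 = 78.656 kPa.
Normally consolidated clay, so the full stress increment lies on the virgin compression line:
S_c = C_c·H/(1+e₀)·log₁₀(σ'_f/σ'_0) = 0.21×7.6/(1+0.88)×log₁₀(78.656/52.361)
    = 0.84894 × 0.17672 = 0.15 m

S_c ≈ 0.15 m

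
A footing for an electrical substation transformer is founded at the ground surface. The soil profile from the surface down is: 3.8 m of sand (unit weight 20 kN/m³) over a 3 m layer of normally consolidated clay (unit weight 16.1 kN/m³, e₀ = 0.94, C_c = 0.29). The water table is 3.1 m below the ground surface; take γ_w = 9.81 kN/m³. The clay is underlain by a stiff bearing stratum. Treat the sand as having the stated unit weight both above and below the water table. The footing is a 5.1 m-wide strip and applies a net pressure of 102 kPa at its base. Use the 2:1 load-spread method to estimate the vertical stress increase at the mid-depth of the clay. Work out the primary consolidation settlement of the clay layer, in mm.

Mid-depth of clay below the ground surface: z = 3.8 + 3/2 = 5.3 m.
Total vertical stress at mid-clay: σ_v = 20×3.8 + 16.1×1.5 = 100.15 kPa.
Pore pressure: u = 9.81×(5.3 − 3.1) = 21.582 kPa.
Initial effective stress: σ'_0 = σ_v − u = 100.15 − 21.582 = 78.568 kPa.
Stress increase at mid-clay by the 2:1 spreading method:
Δσ = qB/(B+z) = 102×5.1/(5.1+5.3) = 50.019 kPa
Final effective stress: σ'_f = σ'_0 + Δσ = 78.568 + 50.019 = 128.59 kPa.
Normally consolidated clay, so the full stress increment lies on the virgin compression line:
S_c = C_c·H/(1+e₀)·log₁₀(σ'_f/σ'_0) = 0.29×3/(1+0.94)×log₁₀(128.59/78.568)
    = 0.44845 × 0.21396 = 0.09595 m

S_c ≈ 96 mm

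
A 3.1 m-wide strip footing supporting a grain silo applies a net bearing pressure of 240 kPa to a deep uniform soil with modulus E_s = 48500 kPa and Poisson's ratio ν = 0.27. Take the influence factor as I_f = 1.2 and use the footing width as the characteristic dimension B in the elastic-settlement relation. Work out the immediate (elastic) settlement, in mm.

Immediate (elastic) settlement: S_e = q·B·(1−ν²)/E_s · I_f.
S_e = 240 × 3.1 × (1 − 0.27²) / 48500 × 1.2
    = 240 × 3.1 × 0.9271 / 48500 × 1.2
    = 0.01707 m = 17.07 mm

S_e ≈ 17.1 mm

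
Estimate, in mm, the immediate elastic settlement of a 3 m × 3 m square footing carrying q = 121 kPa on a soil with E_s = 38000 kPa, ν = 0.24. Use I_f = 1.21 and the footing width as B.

Immediate (elastic) settlement: S_e = q·B·(1−ν²)/E_s · I_f.
S_e = 121 × 3 × (1 − 0.24²) / 38000 × 1.21
    = 121 × 3 × 0.9424 / 38000 × 1.21
    = 0.01089 m = 10.89 mm

S_e ≈ 10.9 mm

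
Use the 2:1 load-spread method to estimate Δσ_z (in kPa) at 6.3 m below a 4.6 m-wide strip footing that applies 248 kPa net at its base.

Δσ_z ≈ 105 kPa

By the 2:1 method the load spreads at 1 horizontal : 2 vertical, so at depth z the loaded area has grown by z in each plan dimension:
Δσ = qB/(B+z) = 248×4.6/(4.6+6.3) = 104.66 kPa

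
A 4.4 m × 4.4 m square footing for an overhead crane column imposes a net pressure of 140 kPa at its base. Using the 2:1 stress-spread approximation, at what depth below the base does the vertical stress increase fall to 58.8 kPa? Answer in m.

2:1 spreading — at depth z the loaded area has grown by z in each plan dimension:
qB²/(B+z)² = Δσ_z ⇒ z = B(√(q/Δσ_z) − 1) = 4.4×(√(140/58.8) − 1) = 2.389 m

z ≈ 2.39 m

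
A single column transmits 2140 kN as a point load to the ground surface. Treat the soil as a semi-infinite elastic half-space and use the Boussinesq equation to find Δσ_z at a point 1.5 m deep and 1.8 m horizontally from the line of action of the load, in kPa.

Boussinesq vertical stress below a point load on an elastic half-space:
Δσ_z = 3P/(2πz²) · [1 + (r/z)²]^(−5/2)
r/z = 1.8/1.5 = 1.2; [1+(r/z)²]^(−5/2) = 0.10753.
Δσ_z = 3×2140/(2π×1.5²) × 0.10753 = 454.12 × 0.10753 = 48.83 kPa

Δσ_z ≈ 48.8 kPa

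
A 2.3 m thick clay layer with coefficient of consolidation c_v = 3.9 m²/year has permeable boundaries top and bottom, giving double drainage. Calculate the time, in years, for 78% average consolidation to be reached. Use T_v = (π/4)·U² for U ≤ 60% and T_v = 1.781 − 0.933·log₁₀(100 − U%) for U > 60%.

Drainage path length: H_d = H/2 = 1.15 m (double drainage).
U > 60%: T_v = 1.781 − 0.933·log₁₀(100 − 78) = 0.52852.
t = T_v·H_d²/c_v = 0.52852×1.15²/3.9 = 0.1792 years.

t ≈ 0.179 years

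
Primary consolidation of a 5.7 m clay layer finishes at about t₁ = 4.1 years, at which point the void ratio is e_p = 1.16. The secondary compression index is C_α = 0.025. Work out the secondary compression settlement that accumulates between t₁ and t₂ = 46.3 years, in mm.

Secondary compression: S_s = C_α·H/(1+e_p)·log₁₀(t₂/t₁)
S_s = 0.025×5.7/(1+1.16)×log₁₀(46.3/4.1)
    = 0.06597 × 1.053 = 0.06946 m

S_s ≈ 69.5 mm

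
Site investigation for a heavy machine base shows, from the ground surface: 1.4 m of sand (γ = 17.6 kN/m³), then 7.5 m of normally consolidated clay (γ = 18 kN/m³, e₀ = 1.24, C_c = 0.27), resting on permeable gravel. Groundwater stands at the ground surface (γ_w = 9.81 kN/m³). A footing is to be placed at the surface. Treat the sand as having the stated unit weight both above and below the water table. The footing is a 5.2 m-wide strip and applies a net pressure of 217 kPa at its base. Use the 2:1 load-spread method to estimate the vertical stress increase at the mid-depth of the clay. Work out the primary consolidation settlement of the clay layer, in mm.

S_c ≈ 505 mm

Mid-depth of clay below the ground surface: z = 1.4 + 7.5/2 = 5.15 m.
Total vertical stress at mid-clay: σ_v = 17.6×1.4 + 18×3.75 = 92.14 kPa.
Pore pressure: u = 9.81×(5.15 − 0) = 50.522 kPa.
Initial effective stress: σ'_0 = σ_v − u = 92.14 − 50.522 = 41.618 kPa.
Stress increase at mid-clay by the 2:1 spreading method:
Δσ = qB/(B+z) = 217×5.2/(5.2+5.15) = 109.02 kPa
Final effective stress: σ'_f = σ'_0 + Δσ = 41.618 + 109.02 = 150.64 kPa.
Normally consolidated clay, so the full stress increment lies on the virgin compression line:
S_c = C_c·H/(1+e₀)·log₁₀(σ'_f/σ'_0) = 0.27×7.5/(1+1.24)×log₁₀(150.64/41.618)
    = 0.90402 × 0.55866 = 0.505 m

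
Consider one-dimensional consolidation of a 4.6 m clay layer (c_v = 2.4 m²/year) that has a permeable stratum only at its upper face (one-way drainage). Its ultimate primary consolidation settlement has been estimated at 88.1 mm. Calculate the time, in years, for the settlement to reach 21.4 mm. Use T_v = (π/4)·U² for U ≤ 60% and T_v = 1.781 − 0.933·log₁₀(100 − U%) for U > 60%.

t ≈ 0.409 years

Drainage path length: H_d = H = 4.6 m (single drainage).
U = S(t)/S_ult = 21.4/88.1 = 0.2429.
U ≤ 60%: T_v = (π/4)·U² = (π/4)×0.24291² = 0.046341.
t = T_v·H_d²/c_v = 0.046341×4.6²/2.4 = 0.4086 years.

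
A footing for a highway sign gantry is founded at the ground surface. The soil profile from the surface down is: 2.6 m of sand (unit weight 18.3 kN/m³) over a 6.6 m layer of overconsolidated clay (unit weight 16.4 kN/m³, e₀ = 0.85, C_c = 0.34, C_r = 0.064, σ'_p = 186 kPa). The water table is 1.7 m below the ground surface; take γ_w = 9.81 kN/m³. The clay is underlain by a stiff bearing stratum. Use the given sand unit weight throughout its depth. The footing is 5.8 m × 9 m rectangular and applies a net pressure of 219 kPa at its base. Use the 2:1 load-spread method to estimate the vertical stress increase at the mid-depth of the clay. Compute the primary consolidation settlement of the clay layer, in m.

S_c ≈ 0.0728 m

Mid-depth of clay below the ground surface: z = 2.6 + 6.6/2 = 5.9 m.
Total vertical stress at mid-clay: σ_v = 18.3×2.6 + 16.4×3.3 = 101.7 kPa.
Pore pressure: u = 9.81×(5.9 − 1.7) = 41.202 kPa.
Initial effective stress: σ'_0 = σ_v − u = 101.7 − 41.202 = 60.498 kPa.
Stress increase at mid-clay by the 2:1 spreading method:
Δσ = qBL/((B+z)(L+z)) = 219×5.8×9/((5.8+5.9)(9+5.9)) = 65.576 kPa
Final effective stress: σ'_f = 60.498 + 65.576 = 126.07 kPa.
σ'_f = 126.07 ≤ σ'_p = 186 kPa, so the clay remains overconsolidated and only the recompression index applies:
S_c = C_r·H/(1+e₀)·log₁₀(σ'_f/σ'_0) = 0.064×6.6/1.85×log₁₀(126.07/60.498)
    = 0.22833 × 0.31887 = 0.07281 m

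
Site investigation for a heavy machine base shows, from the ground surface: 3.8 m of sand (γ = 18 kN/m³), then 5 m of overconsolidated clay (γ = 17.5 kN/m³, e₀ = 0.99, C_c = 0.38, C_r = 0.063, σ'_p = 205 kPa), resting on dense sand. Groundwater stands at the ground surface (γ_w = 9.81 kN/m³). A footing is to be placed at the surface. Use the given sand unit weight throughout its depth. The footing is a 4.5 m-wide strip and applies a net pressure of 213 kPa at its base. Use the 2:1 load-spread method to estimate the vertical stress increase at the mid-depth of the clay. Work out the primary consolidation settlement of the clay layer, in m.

Mid-depth of clay below the ground surface: z = 3.8 + 5/2 = 6.3 m.
Total vertical stress at mid-clay: σ_v = 18×3.8 + 17.5×2.5 = 112.15 kPa.
Pore pressure: u = 9.81×(6.3 − 0) = 61.803 kPa.
Initial effective stress: σ'_0 = σ_v − u = 112.15 − 61.803 = 50.347 kPa.
Stress increase at mid-clay by the 2:1 spreading method:
Δσ = qB/(B+z) = 213×4.5/(4.5+6.3) = 88.75 kPa
Final effective stress: σ'_f = 50.347 + 88.75 = 139.1 kPa.
σ'_f = 139.1 ≤ σ'_p = 205 kPa, so the clay remains overconsolidated and only the recompression index applies:
S_c = C_r·H/(1+e₀)·log₁₀(σ'_f/σ'_0) = 0.063×5/1.99×log₁₀(139.1/50.347)
    = 0.15829 × 0.44135 = 0.06986 m

S_c ≈ 0.0699 m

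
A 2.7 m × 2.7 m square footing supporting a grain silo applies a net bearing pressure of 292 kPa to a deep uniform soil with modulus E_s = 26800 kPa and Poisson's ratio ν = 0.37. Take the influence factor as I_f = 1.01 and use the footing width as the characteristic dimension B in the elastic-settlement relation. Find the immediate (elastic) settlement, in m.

Immediate (elastic) settlement: S_e = q·B·(1−ν²)/E_s · I_f.
S_e = 292 × 2.7 × (1 − 0.37²) / 26800 × 1.01
    = 292 × 2.7 × 0.8631 / 26800 × 1.01
    = 0.02564 m

S_e ≈ 0.0256 m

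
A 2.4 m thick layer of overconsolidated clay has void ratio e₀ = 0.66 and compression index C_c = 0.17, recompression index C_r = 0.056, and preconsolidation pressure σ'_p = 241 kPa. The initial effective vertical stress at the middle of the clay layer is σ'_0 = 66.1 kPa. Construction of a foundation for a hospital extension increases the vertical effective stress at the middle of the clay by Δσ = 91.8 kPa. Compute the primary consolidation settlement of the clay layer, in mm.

S_c ≈ 30.6 mm

Final effective stress: σ'_f = 66.1 + 91.8 = 157.9 kPa.
σ'_f = 157.9 ≤ σ'_p = 241 kPa, so the clay remains overconsolidated and only the recompression index applies:
S_c = C_r·H/(1+e₀)·log₁₀(σ'_f/σ'_0) = 0.056×2.4/1.66×log₁₀(157.9/66.1)
    = 0.080965 × 0.37818 = 0.03062 m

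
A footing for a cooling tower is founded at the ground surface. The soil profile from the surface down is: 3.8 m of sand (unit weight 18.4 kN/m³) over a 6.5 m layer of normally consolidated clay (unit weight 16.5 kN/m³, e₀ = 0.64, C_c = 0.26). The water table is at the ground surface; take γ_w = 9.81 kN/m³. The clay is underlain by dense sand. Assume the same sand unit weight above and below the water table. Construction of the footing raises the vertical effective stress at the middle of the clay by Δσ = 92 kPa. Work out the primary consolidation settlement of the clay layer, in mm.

S_c ≈ 443 mm

Mid-depth of clay below the ground surface: z = 3.8 + 6.5/2 = 7.05 m.
Total vertical stress at mid-clay: σ_v = 18.4×3.8 + 16.5×3.25 = 123.54 kPa.
Pore pressure: u = 9.81×(7.05 − 0) = 69.16 kPa.
Initial effective stress: σ'_0 = σ_v − u = 123.54 − 69.16 = 54.38 kPa.
Final effective stress: σ'_f = σ'_0 + Δσ = 54.38 + 92 = 146.38 kPa.
Normally consolidated clay, so the full stress increment lies on the virgin compression line:
S_c = C_c·H/(1+e₀)·log₁₀(σ'_f/σ'_0) = 0.26×6.5/(1+0.64)×log₁₀(146.38/54.38)
    = 1.0305 × 0.43004 = 0.4432 m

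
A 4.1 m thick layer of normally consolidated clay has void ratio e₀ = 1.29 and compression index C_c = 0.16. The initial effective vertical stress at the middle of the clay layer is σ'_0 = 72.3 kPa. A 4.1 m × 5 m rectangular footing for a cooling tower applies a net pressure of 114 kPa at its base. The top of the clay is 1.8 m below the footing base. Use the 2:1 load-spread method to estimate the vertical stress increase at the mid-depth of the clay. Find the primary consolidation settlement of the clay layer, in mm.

Mid-depth of clay below the footing base: z = 1.8 + 4.1/2 = 3.85 m.
Stress increase at mid-clay by the 2:1 spreading method:
Δσ = qBL/((B+z)(L+z)) = 114×4.1×5/((4.1+3.85)(5+3.85)) = 33.216 kPa
Final effective stress: σ'_f = σ'_0 + Δσ = 72.3 + 33.216 = 105.52 kPa.
Normally consolidated clay, so the full stress increment lies on the virgin compression line:
S_c = C_c·H/(1+e₀)·log₁₀(σ'_f/σ'_0) = 0.16×4.1/(1+1.29)×log₁₀(105.52/72.3)
    = 0.28646 × 0.1642 = 0.04704 m

S_c ≈ 47 mm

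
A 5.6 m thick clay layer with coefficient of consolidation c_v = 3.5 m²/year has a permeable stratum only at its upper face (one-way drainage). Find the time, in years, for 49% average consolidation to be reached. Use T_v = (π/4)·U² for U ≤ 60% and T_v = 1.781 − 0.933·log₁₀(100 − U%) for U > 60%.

t ≈ 1.69 years

Drainage path length: H_d = H = 5.6 m (single drainage).
U ≤ 60%: T_v = (π/4)·U² = (π/4)×0.49² = 0.18857.
t = T_v·H_d²/c_v = 0.18857×5.6²/3.5 = 1.69 years.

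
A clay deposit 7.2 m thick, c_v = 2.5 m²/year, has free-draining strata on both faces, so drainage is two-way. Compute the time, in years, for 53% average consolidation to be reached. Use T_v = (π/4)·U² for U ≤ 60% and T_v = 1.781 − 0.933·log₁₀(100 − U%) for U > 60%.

t ≈ 1.14 years

Drainage path length: H_d = H/2 = 3.6 m (double drainage).
U ≤ 60%: T_v = (π/4)·U² = (π/4)×0.53² = 0.22062.
t = T_v·H_d²/c_v = 0.22062×3.6²/2.5 = 1.144 years.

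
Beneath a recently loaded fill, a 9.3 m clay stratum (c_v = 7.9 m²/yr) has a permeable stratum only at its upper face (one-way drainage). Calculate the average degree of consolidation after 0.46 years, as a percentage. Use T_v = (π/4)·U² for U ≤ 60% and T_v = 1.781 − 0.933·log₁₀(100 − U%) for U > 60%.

Drainage path length: H_d = H = 9.3 m (single drainage).
T_v = c_v·t/H_d² = 7.9×0.46/9.3² = 0.042016.
T_v = 0.042016 corresponds to the U ≤ 60% branch:
U = √(4T_v/π) = 0.2313

U ≈ 23.1 %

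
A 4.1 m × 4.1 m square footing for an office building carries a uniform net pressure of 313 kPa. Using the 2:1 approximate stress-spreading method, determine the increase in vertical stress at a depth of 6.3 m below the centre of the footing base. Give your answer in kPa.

Δσ_z ≈ 48.6 kPa

By the 2:1 method the load spreads at 1 horizontal : 2 vertical, so at depth z the loaded area has grown by z in each plan dimension:
Δσ = qBL/((B+z)(L+z)) = 313×4.1×4.1/((4.1+6.3)(4.1+6.3)) = 48.646 kPa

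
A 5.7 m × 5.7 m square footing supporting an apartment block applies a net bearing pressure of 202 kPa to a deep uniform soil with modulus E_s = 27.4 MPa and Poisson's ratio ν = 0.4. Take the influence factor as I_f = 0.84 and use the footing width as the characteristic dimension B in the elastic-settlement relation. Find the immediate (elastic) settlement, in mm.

Immediate (elastic) settlement: S_e = q·B·(1−ν²)/E_s · I_f.
E_s = 27.4 MPa = 27400 kPa.
S_e = 202 × 5.7 × (1 − 0.4²) / 27400 × 0.84
    = 202 × 5.7 × 0.84 / 27400 × 0.84
    = 0.02965 m = 29.65 mm

S_e ≈ 29.7 mm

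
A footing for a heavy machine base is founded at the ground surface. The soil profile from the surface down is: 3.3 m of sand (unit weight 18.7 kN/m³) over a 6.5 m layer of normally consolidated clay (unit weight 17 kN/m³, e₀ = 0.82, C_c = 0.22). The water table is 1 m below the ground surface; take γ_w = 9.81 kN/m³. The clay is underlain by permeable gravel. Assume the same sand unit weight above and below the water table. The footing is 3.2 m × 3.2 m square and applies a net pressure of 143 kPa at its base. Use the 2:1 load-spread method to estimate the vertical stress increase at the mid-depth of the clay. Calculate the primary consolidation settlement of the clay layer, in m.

Mid-depth of clay below the ground surface: z = 3.3 + 6.5/2 = 6.55 m.
Total vertical stress at mid-clay: σ_v = 18.7×3.3 + 17×3.25 = 116.96 kPa.
Pore pressure: u = 9.81×(6.55 − 1) = 54.446 kPa.
Initial effective stress: σ'_0 = σ_v − u = 116.96 − 54.446 = 62.514 kPa.
Stress increase at mid-clay by the 2:1 spreading method:
Δσ = qBL/((B+z)(L+z)) = 143×3.2×3.2/((3.2+6.55)(3.2+6.55)) = 15.404 kPa
Final effective stress: σ'_f = σ'_0 + Δσ = 62.514 + 15.404 = 77.918 kPa.
Normally consolidated clay, so the full stress increment lies on the virgin compression line:
S_c = C_c·H/(1+e₀)·log₁₀(σ'_f/σ'_0) = 0.22×6.5/(1+0.82)×log₁₀(77.918/62.514)
    = 0.78571 × 0.095661 = 0.07516 m

S_c ≈ 0.0752 m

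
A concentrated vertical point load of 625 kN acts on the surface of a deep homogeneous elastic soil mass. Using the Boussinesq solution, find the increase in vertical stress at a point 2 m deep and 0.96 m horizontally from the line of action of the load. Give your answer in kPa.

Δσ_z ≈ 44.4 kPa

Boussinesq vertical stress below a point load on an elastic half-space:
Δσ_z = 3P/(2πz²) · [1 + (r/z)²]^(−5/2)
r/z = 0.96/2 = 0.48; [1+(r/z)²]^(−5/2) = 0.5955.
Δσ_z = 3×625/(2π×2²) × 0.5955 = 74.604 × 0.5955 = 44.43 kPa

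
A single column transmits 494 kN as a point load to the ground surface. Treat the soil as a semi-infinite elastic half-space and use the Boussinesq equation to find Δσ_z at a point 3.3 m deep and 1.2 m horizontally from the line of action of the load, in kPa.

Boussinesq vertical stress below a point load on an elastic half-space:
Δσ_z = 3P/(2πz²) · [1 + (r/z)²]^(−5/2)
r/z = 1.2/3.3 = 0.36364; [1+(r/z)²]^(−5/2) = 0.7331.
Δσ_z = 3×494/(2π×3.3²) × 0.7331 = 21.659 × 0.7331 = 15.88 kPa

Δσ_z ≈ 15.9 kPa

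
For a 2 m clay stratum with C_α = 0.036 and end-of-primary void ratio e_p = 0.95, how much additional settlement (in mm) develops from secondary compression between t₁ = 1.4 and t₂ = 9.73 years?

S_s ≈ 31.1 mm

Secondary compression: S_s = C_α·H/(1+e_p)·log₁₀(t₂/t₁)
S_s = 0.036×2/(1+0.95)×log₁₀(9.73/1.4)
    = 0.03692 × 0.842 = 0.03109 m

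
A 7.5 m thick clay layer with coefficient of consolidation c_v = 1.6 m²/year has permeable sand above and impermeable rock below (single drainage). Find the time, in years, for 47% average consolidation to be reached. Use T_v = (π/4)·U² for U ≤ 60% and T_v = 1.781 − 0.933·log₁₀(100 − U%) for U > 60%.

t ≈ 6.1 years

Drainage path length: H_d = H = 7.5 m (single drainage).
U ≤ 60%: T_v = (π/4)·U² = (π/4)×0.47² = 0.17349.
t = T_v·H_d²/c_v = 0.17349×7.5²/1.6 = 6.099 years.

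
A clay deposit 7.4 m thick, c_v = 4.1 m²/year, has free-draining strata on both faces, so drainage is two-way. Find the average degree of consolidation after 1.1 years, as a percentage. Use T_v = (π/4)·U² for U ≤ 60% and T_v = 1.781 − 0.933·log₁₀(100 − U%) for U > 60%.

U ≈ 64 %

Drainage path length: H_d = H/2 = 3.7 m (double drainage).
T_v = c_v·t/H_d² = 4.1×1.1/3.7² = 0.32944.
T_v = 0.32944 corresponds to the U > 60% branch:
U = 1 − 10^((1.781 − T_v)/0.933)/100 = 0.6404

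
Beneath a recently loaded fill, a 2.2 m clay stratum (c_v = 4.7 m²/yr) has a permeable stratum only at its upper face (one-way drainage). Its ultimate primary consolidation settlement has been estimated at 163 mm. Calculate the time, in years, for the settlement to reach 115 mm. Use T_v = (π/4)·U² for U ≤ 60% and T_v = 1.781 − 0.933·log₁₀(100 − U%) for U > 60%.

Drainage path length: H_d = H = 2.2 m (single drainage).
U = S(t)/S_ult = 115/163 = 0.7055.
U > 60%: T_v = 1.781 − 0.933·log₁₀(100 − 70.552) = 0.41037.
t = T_v·H_d²/c_v = 0.41037×2.2²/4.7 = 0.4226 years.

t ≈ 0.423 years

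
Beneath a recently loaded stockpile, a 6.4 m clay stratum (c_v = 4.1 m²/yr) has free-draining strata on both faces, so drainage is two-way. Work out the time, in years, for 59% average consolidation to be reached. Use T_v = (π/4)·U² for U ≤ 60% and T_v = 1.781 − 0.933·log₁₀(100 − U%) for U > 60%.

t ≈ 0.683 years

Drainage path length: H_d = H/2 = 3.2 m (double drainage).
U ≤ 60%: T_v = (π/4)·U² = (π/4)×0.59² = 0.2734.
t = T_v·H_d²/c_v = 0.2734×3.2²/4.1 = 0.6828 years.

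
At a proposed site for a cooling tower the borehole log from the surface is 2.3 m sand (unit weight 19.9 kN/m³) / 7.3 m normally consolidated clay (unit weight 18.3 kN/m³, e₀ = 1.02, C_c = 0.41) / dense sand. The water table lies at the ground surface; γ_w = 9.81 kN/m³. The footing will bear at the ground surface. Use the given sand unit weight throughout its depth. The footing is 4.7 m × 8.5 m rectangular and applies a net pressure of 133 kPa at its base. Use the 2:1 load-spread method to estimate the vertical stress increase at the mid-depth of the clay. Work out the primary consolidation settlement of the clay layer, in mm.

Mid-depth of clay below the ground surface: z = 2.3 + 7.3/2 = 5.95 m.
Total vertical stress at mid-clay: σ_v = 19.9×2.3 + 18.3×3.65 = 112.56 kPa.
Pore pressure: u = 9.81×(5.95 − 0) = 58.37 kPa.
Initial effective stress: σ'_0 = σ_v − u = 112.56 − 58.37 = 54.19 kPa.
Stress increase at mid-clay by the 2:1 spreading method:
Δσ = qBL/((B+z)(L+z)) = 133×4.7×8.5/((4.7+5.95)(8.5+5.95)) = 34.526 kPa
Final effective stress: σ'_f = σ'_0 + Δσ = 54.19 + 34.526 = 88.716 kPa.
Normally consolidated clay, so the full stress increment lies on the virgin compression line:
S_c = C_c·H/(1+e₀)·log₁₀(σ'_f/σ'_0) = 0.41×7.3/(1+1.02)×log₁₀(88.716/54.19)
    = 1.4817 × 0.21408 = 0.3172 m

S_c ≈ 317 mm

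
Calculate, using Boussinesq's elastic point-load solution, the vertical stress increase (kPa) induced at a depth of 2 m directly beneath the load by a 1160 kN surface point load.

Boussinesq vertical stress below a point load on an elastic half-space:
Δσ_z = 3P/(2πz²) · [1 + (r/z)²]^(−5/2)
r/z = 0/2 = 0; [1+(r/z)²]^(−5/2) = 1.
Δσ_z = 3×1160/(2π×2²) × 1 = 138.46 × 1 = 138.5 kPa

Δσ_z ≈ 138 kPa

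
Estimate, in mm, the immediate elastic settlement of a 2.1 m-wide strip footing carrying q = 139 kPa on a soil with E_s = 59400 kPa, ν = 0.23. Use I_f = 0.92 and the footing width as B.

S_e ≈ 4.28 mm

Immediate (elastic) settlement: S_e = q·B·(1−ν²)/E_s · I_f.
S_e = 139 × 2.1 × (1 − 0.23²) / 59400 × 0.92
    = 139 × 2.1 × 0.9471 / 59400 × 0.92
    = 0.004282 m = 4.282 mm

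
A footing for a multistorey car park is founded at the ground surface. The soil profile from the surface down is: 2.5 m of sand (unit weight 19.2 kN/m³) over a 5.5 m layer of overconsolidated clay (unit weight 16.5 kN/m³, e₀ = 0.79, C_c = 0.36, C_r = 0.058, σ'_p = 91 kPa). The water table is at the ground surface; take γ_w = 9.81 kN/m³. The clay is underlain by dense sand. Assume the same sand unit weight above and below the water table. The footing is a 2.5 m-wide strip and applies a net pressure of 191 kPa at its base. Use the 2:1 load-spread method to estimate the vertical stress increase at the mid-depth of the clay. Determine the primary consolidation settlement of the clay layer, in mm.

Mid-depth of clay below the ground surface: z = 2.5 + 5.5/2 = 5.25 m.
Total vertical stress at mid-clay: σ_v = 19.2×2.5 + 16.5×2.75 = 93.375 kPa.
Pore pressure: u = 9.81×(5.25 − 0) = 51.503 kPa.
Initial effective stress: σ'_0 = σ_v − u = 93.375 − 51.503 = 41.872 kPa.
Stress increase at mid-clay by the 2:1 spreading method:
Δσ = qB/(B+z) = 191×2.5/(2.5+5.25) = 61.613 kPa
Final effective stress: σ'_f = 41.872 + 61.613 = 103.48 kPa.
σ'_f = 103.48 > σ'_p = 91 kPa, so the stress path crosses the preconsolidation pressure — recompression up to σ'_p, then virgin compression beyond:
S_c = H/(1+e₀)·[C_r·log₁₀(σ'_p/σ'_0) + C_c·log₁₀(σ'_f/σ'_p)]
    = 5.5/1.79 × [0.058×log₁₀(91/41.872) + 0.36×log₁₀(103.48/91)]
    = 3.0726 × [0.019553 + 0.020093] = 0.1218 m

S_c ≈ 122 mm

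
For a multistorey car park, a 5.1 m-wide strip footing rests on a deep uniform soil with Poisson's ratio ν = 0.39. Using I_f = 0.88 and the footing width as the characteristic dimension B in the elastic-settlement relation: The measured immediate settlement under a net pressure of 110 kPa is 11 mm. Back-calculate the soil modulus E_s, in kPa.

E_s ≈ 38100 kPa

S_e = q·B·(1−ν²)/E_s · I_f  ⇒  E_s = q·B·(1−ν²)·I_f / S_e.
E_s = 110 × 5.1 × 0.8479 × 0.88 / 0.011 = 38050 kPa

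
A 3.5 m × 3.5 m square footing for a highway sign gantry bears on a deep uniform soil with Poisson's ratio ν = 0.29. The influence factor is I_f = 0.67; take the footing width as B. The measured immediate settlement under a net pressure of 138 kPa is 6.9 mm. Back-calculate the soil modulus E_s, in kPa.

E_s ≈ 43000 kPa

S_e = q·B·(1−ν²)/E_s · I_f  ⇒  E_s = q·B·(1−ν²)·I_f / S_e.
E_s = 138 × 3.5 × 0.9159 × 0.67 / 0.0069 = 42960 kPa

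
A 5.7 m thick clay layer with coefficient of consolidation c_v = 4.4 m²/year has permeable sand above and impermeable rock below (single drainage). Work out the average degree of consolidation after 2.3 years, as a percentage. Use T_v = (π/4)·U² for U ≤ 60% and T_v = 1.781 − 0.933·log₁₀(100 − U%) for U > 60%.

Drainage path length: H_d = H = 5.7 m (single drainage).
T_v = c_v·t/H_d² = 4.4×2.3/5.7² = 0.31148.
T_v = 0.31148 corresponds to the U > 60% branch:
U = 1 − 10^((1.781 − T_v)/0.933)/100 = 0.6241

U ≈ 62.4 %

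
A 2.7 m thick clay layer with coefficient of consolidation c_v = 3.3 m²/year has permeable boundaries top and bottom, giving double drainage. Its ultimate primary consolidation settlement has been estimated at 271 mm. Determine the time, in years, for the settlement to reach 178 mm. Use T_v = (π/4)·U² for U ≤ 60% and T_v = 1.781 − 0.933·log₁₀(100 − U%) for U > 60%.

t ≈ 0.192 years

Drainage path length: H_d = H/2 = 1.35 m (double drainage).
U = S(t)/S_ult = 178/271 = 0.6568.
U > 60%: T_v = 1.781 − 0.933·log₁₀(100 − 65.683) = 0.34837.
t = T_v·H_d²/c_v = 0.34837×1.35²/3.3 = 0.1924 years.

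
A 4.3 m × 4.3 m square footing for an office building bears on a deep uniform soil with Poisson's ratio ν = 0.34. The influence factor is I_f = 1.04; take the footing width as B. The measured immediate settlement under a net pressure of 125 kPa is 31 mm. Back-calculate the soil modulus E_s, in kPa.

S_e = q·B·(1−ν²)/E_s · I_f  ⇒  E_s = q·B·(1−ν²)·I_f / S_e.
E_s = 125 × 4.3 × 0.8844 × 1.04 / 0.031 = 15950 kPa

E_s ≈ 15900 kPa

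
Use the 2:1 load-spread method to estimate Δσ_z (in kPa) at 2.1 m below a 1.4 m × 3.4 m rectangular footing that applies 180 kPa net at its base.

By the 2:1 method the load spreads at 1 horizontal : 2 vertical, so at depth z the loaded area has grown by z in each plan dimension:
Δσ = qBL/((B+z)(L+z)) = 180×1.4×3.4/((1.4+2.1)(3.4+2.1)) = 44.509 kPa

Δσ_z ≈ 44.5 kPa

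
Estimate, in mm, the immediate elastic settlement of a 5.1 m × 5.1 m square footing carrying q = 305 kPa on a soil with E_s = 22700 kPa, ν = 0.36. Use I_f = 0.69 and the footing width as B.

S_e ≈ 41.2 mm

Immediate (elastic) settlement: S_e = q·B·(1−ν²)/E_s · I_f.
S_e = 305 × 5.1 × (1 − 0.36²) / 22700 × 0.69
    = 305 × 5.1 × 0.8704 / 22700 × 0.69
    = 0.04115 m = 41.15 mm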